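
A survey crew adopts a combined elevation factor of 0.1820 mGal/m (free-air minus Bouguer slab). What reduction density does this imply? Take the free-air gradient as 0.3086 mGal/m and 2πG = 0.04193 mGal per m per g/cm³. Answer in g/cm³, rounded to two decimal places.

3.02

0.1820 = 0.3086 − 0.04193 × ρ
ρ = (0.3086 − 0.1820) / 0.04193 = 3.02 g/cm³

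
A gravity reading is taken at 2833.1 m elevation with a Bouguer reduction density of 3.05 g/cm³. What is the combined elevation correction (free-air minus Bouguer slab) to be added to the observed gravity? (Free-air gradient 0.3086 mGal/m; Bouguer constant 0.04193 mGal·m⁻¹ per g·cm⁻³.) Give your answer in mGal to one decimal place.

Combined gradient = 0.3086 − 0.04193 × 3.05 = 0.1807135 mGal/m
Combined elevation correction = 0.1807135 × 2833.1 = 512.0 mGal

512.0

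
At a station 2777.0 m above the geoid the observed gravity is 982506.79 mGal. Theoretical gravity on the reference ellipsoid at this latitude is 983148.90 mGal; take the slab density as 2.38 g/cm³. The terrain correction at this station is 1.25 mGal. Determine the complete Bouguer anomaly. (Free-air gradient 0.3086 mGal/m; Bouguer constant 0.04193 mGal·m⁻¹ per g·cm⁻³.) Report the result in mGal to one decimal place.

Free-air correction = 0.3086 × 2777.0 = 856.98 mGal
Free-air anomaly = 982506.79 − 983148.90 + (856.98) = 214.87 mGal
Bouguer slab correction = 0.04193 × 2.38 × 2777.0 = 277.13 mGal
Simple Bouguer anomaly = 214.87 − (277.13) = -62.26 mGal
Complete Bouguer anomaly = -62.26 + 1.25 = -61.01 mGal

-61.0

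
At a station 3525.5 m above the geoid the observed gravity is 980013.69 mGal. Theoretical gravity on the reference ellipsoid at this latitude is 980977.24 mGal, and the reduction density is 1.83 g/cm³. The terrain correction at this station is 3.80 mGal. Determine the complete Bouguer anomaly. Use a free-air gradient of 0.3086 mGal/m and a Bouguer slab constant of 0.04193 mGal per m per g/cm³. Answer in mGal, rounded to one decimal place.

Free-air correction = 0.3086 × 3525.5 = 1087.97 mGal
Free-air anomaly = 980013.69 − 980977.24 + (1087.97) = 124.42 mGal
Bouguer slab correction = 0.04193 × 1.83 × 3525.5 = 270.52 mGal
Simple Bouguer anomaly = 124.42 − (270.52) = -146.10 mGal
Complete Bouguer anomaly = -146.10 + 3.80 = -142.30 mGal

-142.3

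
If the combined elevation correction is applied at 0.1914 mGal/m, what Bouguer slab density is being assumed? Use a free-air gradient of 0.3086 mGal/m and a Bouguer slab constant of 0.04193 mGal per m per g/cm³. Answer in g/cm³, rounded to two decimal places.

0.1914 = 0.3086 − 0.04193 × ρ
ρ = (0.3086 − 0.1914) / 0.04193 = 2.80 g/cm³

2.80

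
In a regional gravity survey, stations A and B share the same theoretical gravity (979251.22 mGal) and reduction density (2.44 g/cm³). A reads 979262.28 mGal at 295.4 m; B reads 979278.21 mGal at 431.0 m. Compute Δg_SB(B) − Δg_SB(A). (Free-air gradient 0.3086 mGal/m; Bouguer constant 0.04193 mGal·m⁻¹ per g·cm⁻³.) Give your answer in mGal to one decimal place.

43.9

Δg_SB(A) = 979262.28 − 979251.22 + 0.3086×295.4 − 0.04193×2.44×295.4 = 72.00 mGal
Δg_SB(B) = 979278.21 − 979251.22 + 0.3086×431.0 − 0.04193×2.44×431.0 = 115.90 mGal
Difference = 115.90 − (72.00) = 43.90 mGal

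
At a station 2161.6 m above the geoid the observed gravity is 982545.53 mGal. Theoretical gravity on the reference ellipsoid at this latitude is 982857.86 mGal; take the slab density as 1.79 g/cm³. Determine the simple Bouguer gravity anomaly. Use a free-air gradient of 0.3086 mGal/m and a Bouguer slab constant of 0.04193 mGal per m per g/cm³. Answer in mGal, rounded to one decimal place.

192.5

Free-air correction = 0.3086 × 2161.6 = 667.07 mGal
Free-air anomaly = 982545.53 − 982857.86 + (667.07) = 354.74 mGal
Bouguer slab correction = 0.04193 × 1.79 × 2161.6 = 162.24 mGal
Simple Bouguer anomaly = 354.74 − (162.24) = 192.50 mGal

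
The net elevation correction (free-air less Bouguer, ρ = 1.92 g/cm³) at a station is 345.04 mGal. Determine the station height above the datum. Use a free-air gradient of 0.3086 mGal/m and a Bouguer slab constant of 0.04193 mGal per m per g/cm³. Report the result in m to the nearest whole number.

Combined gradient = 0.3086 − 0.04193 × 1.92 = 0.2280944 mGal/m
h = 345.04 / 0.2280944 = 1512.71 m

1513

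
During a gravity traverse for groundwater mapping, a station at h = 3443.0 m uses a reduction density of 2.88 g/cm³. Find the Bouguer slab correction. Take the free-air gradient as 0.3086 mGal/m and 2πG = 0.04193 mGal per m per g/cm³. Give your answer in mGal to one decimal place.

415.8

Bouguer slab correction = 0.04193 × 2.88 × 3443.0 = 415.8 mGal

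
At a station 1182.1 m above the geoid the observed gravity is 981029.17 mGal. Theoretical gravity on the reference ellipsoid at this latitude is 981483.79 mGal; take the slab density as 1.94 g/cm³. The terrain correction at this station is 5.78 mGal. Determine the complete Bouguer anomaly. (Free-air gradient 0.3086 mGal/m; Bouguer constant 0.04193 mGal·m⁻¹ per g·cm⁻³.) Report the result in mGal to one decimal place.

Free-air correction = 0.3086 × 1182.1 = 364.80 mGal
Free-air anomaly = 981029.17 − 981483.79 + (364.80) = -89.82 mGal
Bouguer slab correction = 0.04193 × 1.94 × 1182.1 = 96.16 mGal
Simple Bouguer anomaly = -89.82 − (96.16) = -185.98 mGal
Complete Bouguer anomaly = -185.98 + 5.78 = -180.20 mGal

-180.2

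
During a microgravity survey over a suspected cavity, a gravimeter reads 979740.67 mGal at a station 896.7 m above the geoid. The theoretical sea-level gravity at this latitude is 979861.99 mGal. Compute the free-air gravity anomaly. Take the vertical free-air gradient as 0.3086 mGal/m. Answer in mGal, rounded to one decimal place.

Free-air correction = 0.3086 × 896.7 = 276.72 mGal
Free-air anomaly = 979740.67 − 979861.99 + (276.72) = 155.40 mGal

155.4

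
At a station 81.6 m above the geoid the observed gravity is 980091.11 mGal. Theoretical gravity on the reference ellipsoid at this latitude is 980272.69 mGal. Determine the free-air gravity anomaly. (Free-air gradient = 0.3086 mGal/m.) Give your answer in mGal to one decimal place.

-156.4

Free-air correction = 0.3086 × 81.6 = 25.18 mGal
Free-air anomaly = 980091.11 − 980272.69 + (25.18) = -156.40 mGal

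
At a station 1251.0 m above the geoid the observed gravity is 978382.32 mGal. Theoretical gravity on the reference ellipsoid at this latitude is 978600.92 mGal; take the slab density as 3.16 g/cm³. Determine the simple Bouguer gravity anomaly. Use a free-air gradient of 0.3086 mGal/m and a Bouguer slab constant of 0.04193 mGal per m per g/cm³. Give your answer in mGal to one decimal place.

1.7

Free-air correction = 0.3086 × 1251.0 = 386.06 mGal
Free-air anomaly = 978382.32 − 978600.92 + (386.06) = 167.46 mGal
Bouguer slab correction = 0.04193 × 3.16 × 1251.0 = 165.76 mGal
Simple Bouguer anomaly = 167.46 − (165.76) = 1.70 mGal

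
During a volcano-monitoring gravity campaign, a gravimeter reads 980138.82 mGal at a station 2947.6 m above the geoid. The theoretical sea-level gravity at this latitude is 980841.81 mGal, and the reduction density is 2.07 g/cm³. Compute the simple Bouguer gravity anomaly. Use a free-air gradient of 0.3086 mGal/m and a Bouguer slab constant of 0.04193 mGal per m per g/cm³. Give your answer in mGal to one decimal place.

-49.2

Free-air correction = 0.3086 × 2947.6 = 909.63 mGal
Free-air anomaly = 980138.82 − 980841.81 + (909.63) = 206.64 mGal
Bouguer slab correction = 0.04193 × 2.07 × 2947.6 = 255.84 mGal
Simple Bouguer anomaly = 206.64 − (255.84) = -49.20 mGal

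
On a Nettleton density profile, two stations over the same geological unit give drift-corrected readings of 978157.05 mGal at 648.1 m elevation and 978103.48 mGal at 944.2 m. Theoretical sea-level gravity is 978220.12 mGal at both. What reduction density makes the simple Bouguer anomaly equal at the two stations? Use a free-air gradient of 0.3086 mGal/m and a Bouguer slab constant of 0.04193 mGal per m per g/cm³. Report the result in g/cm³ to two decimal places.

3.05

Δg_obs = 978103.48 − 978157.05 = -53.57 mGal over Δh = 944.2 − 648.1 = 296.1 m
Equal Bouguer anomalies ⇒ Δg_obs + (0.3086 − 0.04193ρ)·Δh = 0
0.3086 − 0.04193ρ = −Δg_obs/Δh = 0.18092
ρ = (0.3086 − 0.18092) / 0.04193 = 3.05 g/cm³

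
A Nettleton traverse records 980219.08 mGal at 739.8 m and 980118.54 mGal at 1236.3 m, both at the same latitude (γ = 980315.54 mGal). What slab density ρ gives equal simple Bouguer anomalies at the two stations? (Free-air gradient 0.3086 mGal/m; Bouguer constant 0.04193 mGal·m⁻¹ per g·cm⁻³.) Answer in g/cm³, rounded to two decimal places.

Δg_obs = 980118.54 − 980219.08 = -100.54 mGal over Δh = 1236.3 − 739.8 = 496.5 m
Equal Bouguer anomalies ⇒ Δg_obs + (0.3086 − 0.04193ρ)·Δh = 0
0.3086 − 0.04193ρ = −Δg_obs/Δh = 0.20250
ρ = (0.3086 − 0.20250) / 0.04193 = 2.53 g/cm³

2.53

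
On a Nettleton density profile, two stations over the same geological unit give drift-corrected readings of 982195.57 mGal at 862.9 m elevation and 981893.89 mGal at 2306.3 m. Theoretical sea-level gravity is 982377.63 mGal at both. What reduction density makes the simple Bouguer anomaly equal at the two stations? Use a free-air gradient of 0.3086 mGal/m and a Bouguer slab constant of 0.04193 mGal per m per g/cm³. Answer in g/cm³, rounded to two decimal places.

2.38

Δg_obs = 981893.89 − 982195.57 = -301.68 mGal over Δh = 2306.3 − 862.9 = 1443.4 m
Equal Bouguer anomalies ⇒ Δg_obs + (0.3086 − 0.04193ρ)·Δh = 0
0.3086 − 0.04193ρ = −Δg_obs/Δh = 0.20901
ρ = (0.3086 − 0.20901) / 0.04193 = 2.38 g/cm³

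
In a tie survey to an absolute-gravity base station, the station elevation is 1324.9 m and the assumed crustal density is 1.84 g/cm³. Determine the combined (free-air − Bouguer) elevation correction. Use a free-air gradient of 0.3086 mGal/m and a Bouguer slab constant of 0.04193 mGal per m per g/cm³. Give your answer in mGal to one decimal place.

Combined gradient = 0.3086 − 0.04193 × 1.84 = 0.2314488 mGal/m
Combined elevation correction = 0.2314488 × 1324.9 = 306.6 mGal

306.6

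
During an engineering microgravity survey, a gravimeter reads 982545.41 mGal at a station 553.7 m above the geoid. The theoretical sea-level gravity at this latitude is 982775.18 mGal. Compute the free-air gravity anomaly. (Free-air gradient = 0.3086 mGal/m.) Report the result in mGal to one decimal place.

-58.9

Free-air correction = 0.3086 × 553.7 = 170.87 mGal
Free-air anomaly = 982545.41 − 982775.18 + (170.87) = -58.90 mGal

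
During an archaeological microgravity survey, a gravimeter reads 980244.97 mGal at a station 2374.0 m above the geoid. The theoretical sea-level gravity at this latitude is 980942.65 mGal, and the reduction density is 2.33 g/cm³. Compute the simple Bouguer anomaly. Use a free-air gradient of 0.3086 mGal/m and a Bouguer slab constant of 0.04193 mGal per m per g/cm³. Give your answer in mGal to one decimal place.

-197.0

Free-air correction = 0.3086 × 2374.0 = 732.62 mGal
Free-air anomaly = 980244.97 − 980942.65 + (732.62) = 34.94 mGal
Bouguer slab correction = 0.04193 × 2.33 × 2374.0 = 231.93 mGal
Simple Bouguer anomaly = 34.94 − (231.93) = -196.99 mGal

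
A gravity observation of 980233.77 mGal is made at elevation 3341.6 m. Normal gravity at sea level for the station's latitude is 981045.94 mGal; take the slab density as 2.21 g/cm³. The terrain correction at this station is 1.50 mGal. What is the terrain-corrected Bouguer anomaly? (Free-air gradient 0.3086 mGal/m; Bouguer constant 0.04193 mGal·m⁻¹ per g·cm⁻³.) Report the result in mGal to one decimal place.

Free-air correction = 0.3086 × 3341.6 = 1031.22 mGal
Free-air anomaly = 980233.77 − 981045.94 + (1031.22) = 219.05 mGal
Bouguer slab correction = 0.04193 × 2.21 × 3341.6 = 309.65 mGal
Simple Bouguer anomaly = 219.05 − (309.65) = -90.60 mGal
Complete Bouguer anomaly = -90.60 + 1.50 = -89.10 mGal

-89.1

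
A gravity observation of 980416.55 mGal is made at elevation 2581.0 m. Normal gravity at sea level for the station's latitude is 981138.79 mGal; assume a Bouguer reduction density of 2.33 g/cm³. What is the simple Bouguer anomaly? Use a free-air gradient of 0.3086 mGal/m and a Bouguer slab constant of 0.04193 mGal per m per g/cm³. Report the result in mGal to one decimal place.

-177.9

Free-air correction = 0.3086 × 2581.0 = 796.50 mGal
Free-air anomaly = 980416.55 − 981138.79 + (796.50) = 74.26 mGal
Bouguer slab correction = 0.04193 × 2.33 × 2581.0 = 252.16 mGal
Simple Bouguer anomaly = 74.26 − (252.16) = -177.90 mGal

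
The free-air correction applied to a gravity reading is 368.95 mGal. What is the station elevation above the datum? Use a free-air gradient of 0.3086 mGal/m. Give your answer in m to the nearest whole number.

1196

h = 368.95 / 0.3086 = 1195.56 m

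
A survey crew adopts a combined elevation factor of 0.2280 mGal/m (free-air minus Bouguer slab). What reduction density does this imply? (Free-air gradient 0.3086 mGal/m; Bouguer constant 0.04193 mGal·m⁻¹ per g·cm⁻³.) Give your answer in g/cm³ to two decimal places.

0.2280 = 0.3086 − 0.04193 × ρ
ρ = (0.3086 − 0.2280) / 0.04193 = 1.92 g/cm³

1.92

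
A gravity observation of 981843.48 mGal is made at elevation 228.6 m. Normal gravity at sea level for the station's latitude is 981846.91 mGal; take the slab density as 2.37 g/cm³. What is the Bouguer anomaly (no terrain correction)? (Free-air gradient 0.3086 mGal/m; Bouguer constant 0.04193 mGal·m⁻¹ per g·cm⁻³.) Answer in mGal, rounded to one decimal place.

44.4

Free-air correction = 0.3086 × 228.6 = 70.55 mGal
Free-air anomaly = 981843.48 − 981846.91 + (70.55) = 67.12 mGal
Bouguer slab correction = 0.04193 × 2.37 × 228.6 = 22.72 mGal
Simple Bouguer anomaly = 67.12 − (22.72) = 44.40 mGal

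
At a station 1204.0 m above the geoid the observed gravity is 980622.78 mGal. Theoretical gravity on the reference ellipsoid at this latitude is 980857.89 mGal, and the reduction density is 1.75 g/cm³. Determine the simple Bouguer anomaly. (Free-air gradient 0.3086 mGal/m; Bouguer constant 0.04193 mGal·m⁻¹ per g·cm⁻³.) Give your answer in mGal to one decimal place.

48.1

Free-air correction = 0.3086 × 1204.0 = 371.55 mGal
Free-air anomaly = 980622.78 − 980857.89 + (371.55) = 136.44 mGal
Bouguer slab correction = 0.04193 × 1.75 × 1204.0 = 88.35 mGal
Simple Bouguer anomaly = 136.44 − (88.35) = 48.09 mGal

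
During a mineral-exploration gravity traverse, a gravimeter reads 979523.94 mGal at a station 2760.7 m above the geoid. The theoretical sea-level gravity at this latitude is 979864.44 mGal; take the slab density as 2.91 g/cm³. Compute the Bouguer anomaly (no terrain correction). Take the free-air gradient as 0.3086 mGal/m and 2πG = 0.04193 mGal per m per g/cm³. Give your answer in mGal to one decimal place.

174.6

Free-air correction = 0.3086 × 2760.7 = 851.95 mGal
Free-air anomaly = 979523.94 − 979864.44 + (851.95) = 511.45 mGal
Bouguer slab correction = 0.04193 × 2.91 × 2760.7 = 336.85 mGal
Simple Bouguer anomaly = 511.45 − (336.85) = 174.60 mGal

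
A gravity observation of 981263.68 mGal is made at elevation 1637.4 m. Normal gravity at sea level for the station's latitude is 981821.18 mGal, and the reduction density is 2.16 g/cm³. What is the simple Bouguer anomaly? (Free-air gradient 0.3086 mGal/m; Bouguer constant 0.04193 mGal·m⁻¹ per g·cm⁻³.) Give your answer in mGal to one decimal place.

-200.5

Free-air correction = 0.3086 × 1637.4 = 505.30 mGal
Free-air anomaly = 981263.68 − 981821.18 + (505.30) = -52.20 mGal
Bouguer slab correction = 0.04193 × 2.16 × 1637.4 = 148.30 mGal
Simple Bouguer anomaly = -52.20 − (148.30) = -200.50 mGal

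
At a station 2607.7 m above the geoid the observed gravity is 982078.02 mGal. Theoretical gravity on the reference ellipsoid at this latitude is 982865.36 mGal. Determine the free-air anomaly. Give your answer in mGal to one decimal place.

Free-air correction = 0.3086 × 2607.7 = 804.74 mGal
Free-air anomaly = 982078.02 − 982865.36 + (804.74) = 17.40 mGal

17.4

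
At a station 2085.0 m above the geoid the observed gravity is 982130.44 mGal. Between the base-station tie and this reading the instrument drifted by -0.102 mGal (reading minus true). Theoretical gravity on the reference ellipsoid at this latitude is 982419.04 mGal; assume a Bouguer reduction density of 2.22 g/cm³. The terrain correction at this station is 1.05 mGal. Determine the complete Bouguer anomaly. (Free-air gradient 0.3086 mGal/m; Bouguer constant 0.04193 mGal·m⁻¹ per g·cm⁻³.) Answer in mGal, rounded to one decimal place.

161.9

Drift-corrected reading = 982130.44 − (-0.102) = 982130.542 mGal
Free-air correction = 0.3086 × 2085.0 = 643.43 mGal
Free-air anomaly = 982130.542 − 982419.04 + (643.43) = 354.932 mGal
Bouguer slab correction = 0.04193 × 2.22 × 2085.0 = 194.08 mGal
Simple Bouguer anomaly = 354.932 − (194.08) = 160.852 mGal
Complete Bouguer anomaly = 160.852 + 1.05 = 161.902 mGal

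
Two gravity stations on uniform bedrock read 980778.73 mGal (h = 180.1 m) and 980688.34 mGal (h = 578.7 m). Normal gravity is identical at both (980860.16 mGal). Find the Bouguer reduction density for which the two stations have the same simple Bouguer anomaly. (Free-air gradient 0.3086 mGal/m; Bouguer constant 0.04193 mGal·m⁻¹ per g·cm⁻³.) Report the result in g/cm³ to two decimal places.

1.95

Δg_obs = 980688.34 − 980778.73 = -90.39 mGal over Δh = 578.7 − 180.1 = 398.6 m
Equal Bouguer anomalies ⇒ Δg_obs + (0.3086 − 0.04193ρ)·Δh = 0
0.3086 − 0.04193ρ = −Δg_obs/Δh = 0.22677
ρ = (0.3086 − 0.22677) / 0.04193 = 1.95 g/cm³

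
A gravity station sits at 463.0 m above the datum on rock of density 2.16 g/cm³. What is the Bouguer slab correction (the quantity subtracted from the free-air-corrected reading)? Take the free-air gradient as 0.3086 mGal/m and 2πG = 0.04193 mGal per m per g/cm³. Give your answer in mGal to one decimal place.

Bouguer slab correction = 0.04193 × 2.16 × 463.0 = 41.9 mGal

41.9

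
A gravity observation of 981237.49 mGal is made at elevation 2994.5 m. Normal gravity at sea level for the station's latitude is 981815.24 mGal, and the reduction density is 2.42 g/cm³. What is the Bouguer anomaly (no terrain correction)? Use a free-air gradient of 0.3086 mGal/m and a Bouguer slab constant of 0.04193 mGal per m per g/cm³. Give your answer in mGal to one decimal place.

42.5

Free-air correction = 0.3086 × 2994.5 = 924.10 mGal
Free-air anomaly = 981237.49 − 981815.24 + (924.10) = 346.35 mGal
Bouguer slab correction = 0.04193 × 2.42 × 2994.5 = 303.85 mGal
Simple Bouguer anomaly = 346.35 − (303.85) = 42.50 mGal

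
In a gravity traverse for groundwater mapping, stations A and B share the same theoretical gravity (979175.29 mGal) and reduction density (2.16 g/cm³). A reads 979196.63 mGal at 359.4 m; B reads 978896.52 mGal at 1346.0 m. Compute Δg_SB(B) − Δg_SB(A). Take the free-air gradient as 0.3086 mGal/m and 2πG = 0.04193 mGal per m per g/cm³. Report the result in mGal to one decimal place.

Δg_SB(A) = 979196.63 − 979175.29 + 0.3086×359.4 − 0.04193×2.16×359.4 = 99.70 mGal
Δg_SB(B) = 978896.52 − 979175.29 + 0.3086×1346.0 − 0.04193×2.16×1346.0 = 14.70 mGal
Difference = 14.70 − (99.70) = -85.00 mGal

-85.0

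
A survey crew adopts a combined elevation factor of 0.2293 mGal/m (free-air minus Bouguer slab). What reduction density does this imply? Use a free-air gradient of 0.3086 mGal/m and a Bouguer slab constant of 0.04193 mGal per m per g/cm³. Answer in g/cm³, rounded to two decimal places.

0.2293 = 0.3086 − 0.04193 × ρ
ρ = (0.3086 − 0.2293) / 0.04193 = 1.89 g/cm³

1.89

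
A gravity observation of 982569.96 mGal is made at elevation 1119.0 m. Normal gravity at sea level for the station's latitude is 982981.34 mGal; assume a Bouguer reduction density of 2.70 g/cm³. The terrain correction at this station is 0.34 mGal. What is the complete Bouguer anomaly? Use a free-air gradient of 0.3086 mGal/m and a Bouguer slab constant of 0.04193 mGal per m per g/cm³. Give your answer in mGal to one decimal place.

-192.4

Free-air correction = 0.3086 × 1119.0 = 345.32 mGal
Free-air anomaly = 982569.96 − 982981.34 + (345.32) = -66.06 mGal
Bouguer slab correction = 0.04193 × 2.70 × 1119.0 = 126.68 mGal
Simple Bouguer anomaly = -66.06 − (126.68) = -192.74 mGal
Complete Bouguer anomaly = -192.74 + 0.34 = -192.40 mGal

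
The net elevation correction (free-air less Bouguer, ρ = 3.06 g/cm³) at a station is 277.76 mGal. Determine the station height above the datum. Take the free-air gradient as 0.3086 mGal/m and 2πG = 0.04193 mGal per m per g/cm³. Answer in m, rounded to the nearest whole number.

1541

Combined gradient = 0.3086 − 0.04193 × 3.06 = 0.1802942 mGal/m
h = 277.76 / 0.1802942 = 1540.59 m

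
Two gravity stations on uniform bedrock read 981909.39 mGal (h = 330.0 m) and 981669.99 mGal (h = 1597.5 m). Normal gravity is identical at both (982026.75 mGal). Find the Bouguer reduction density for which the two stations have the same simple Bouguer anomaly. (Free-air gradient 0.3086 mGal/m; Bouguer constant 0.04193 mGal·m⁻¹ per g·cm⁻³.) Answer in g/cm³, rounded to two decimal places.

Δg_obs = 981669.99 − 981909.39 = -239.40 mGal over Δh = 1597.5 − 330.0 = 1267.5 m
Equal Bouguer anomalies ⇒ Δg_obs + (0.3086 − 0.04193ρ)·Δh = 0
0.3086 − 0.04193ρ = −Δg_obs/Δh = 0.18888
ρ = (0.3086 − 0.18888) / 0.04193 = 2.86 g/cm³

2.86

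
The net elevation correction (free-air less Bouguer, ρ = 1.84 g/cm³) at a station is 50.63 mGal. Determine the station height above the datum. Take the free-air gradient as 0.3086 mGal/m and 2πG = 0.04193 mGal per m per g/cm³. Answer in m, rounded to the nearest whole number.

219

Combined gradient = 0.3086 − 0.04193 × 1.84 = 0.2314488 mGal/m
h = 50.63 / 0.2314488 = 218.75 m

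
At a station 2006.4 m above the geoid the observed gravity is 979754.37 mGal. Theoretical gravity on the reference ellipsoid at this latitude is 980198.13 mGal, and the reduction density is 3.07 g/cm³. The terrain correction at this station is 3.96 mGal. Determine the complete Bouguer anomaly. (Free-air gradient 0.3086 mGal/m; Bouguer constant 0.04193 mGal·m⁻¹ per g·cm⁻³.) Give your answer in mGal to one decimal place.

-78.9

Free-air correction = 0.3086 × 2006.4 = 619.18 mGal
Free-air anomaly = 979754.37 − 980198.13 + (619.18) = 175.42 mGal
Bouguer slab correction = 0.04193 × 3.07 × 2006.4 = 258.27 mGal
Simple Bouguer anomaly = 175.42 − (258.27) = -82.85 mGal
Complete Bouguer anomaly = -82.85 + 3.96 = -78.89 mGal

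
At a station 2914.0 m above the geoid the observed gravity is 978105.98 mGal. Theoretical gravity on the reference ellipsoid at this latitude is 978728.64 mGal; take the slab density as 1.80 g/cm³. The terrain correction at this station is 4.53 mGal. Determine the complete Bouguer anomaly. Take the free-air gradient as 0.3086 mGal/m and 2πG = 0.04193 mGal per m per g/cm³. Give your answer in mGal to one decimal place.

61.2

Free-air correction = 0.3086 × 2914.0 = 899.26 mGal
Free-air anomaly = 978105.98 − 978728.64 + (899.26) = 276.60 mGal
Bouguer slab correction = 0.04193 × 1.80 × 2914.0 = 219.93 mGal
Simple Bouguer anomaly = 276.60 − (219.93) = 56.67 mGal
Complete Bouguer anomaly = 56.67 + 4.53 = 61.20 mGal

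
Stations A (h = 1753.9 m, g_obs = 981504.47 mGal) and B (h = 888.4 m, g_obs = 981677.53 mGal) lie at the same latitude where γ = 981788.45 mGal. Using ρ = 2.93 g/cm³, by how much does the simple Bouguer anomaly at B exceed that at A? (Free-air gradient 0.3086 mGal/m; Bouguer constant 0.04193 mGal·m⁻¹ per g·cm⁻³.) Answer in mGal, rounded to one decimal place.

Δg_SB(A) = 981504.47 − 981788.45 + 0.3086×1753.9 − 0.04193×2.93×1753.9 = 41.80 mGal
Δg_SB(B) = 981677.53 − 981788.45 + 0.3086×888.4 − 0.04193×2.93×888.4 = 54.10 mGal
Difference = 54.10 − (41.80) = 12.30 mGal

12.3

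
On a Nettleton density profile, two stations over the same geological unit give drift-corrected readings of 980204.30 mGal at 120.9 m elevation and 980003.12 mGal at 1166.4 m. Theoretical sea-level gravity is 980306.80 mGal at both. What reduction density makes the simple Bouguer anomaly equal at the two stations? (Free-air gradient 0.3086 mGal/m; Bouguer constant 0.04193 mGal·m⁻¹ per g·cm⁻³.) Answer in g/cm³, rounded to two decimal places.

2.77

Δg_obs = 980003.12 − 980204.30 = -201.18 mGal over Δh = 1166.4 − 120.9 = 1045.5 m
Equal Bouguer anomalies ⇒ Δg_obs + (0.3086 − 0.04193ρ)·Δh = 0
0.3086 − 0.04193ρ = −Δg_obs/Δh = 0.19242
ρ = (0.3086 − 0.19242) / 0.04193 = 2.77 g/cm³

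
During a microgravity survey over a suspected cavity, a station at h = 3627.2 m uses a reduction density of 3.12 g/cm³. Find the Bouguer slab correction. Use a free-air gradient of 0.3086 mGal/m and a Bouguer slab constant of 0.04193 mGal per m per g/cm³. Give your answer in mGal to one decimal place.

Bouguer slab correction = 0.04193 × 3.12 × 3627.2 = 474.5 mGal

474.5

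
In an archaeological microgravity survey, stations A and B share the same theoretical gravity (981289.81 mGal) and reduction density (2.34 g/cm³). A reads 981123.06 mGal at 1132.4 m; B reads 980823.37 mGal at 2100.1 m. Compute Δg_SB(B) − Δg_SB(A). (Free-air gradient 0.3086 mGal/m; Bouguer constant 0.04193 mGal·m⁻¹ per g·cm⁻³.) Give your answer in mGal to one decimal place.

Δg_SB(A) = 981123.06 − 981289.81 + 0.3086×1132.4 − 0.04193×2.34×1132.4 = 71.60 mGal
Δg_SB(B) = 980823.37 − 981289.81 + 0.3086×2100.1 − 0.04193×2.34×2100.1 = -24.40 mGal
Difference = -24.40 − (71.60) = -96.00 mGal

-96.0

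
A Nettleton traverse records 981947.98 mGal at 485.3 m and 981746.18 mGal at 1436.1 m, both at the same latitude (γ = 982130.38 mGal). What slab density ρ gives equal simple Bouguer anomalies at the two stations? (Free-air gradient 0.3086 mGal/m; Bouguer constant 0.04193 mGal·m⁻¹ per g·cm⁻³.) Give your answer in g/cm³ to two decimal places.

Δg_obs = 981746.18 − 981947.98 = -201.80 mGal over Δh = 1436.1 − 485.3 = 950.8 m
Equal Bouguer anomalies ⇒ Δg_obs + (0.3086 − 0.04193ρ)·Δh = 0
0.3086 − 0.04193ρ = −Δg_obs/Δh = 0.21224
ρ = (0.3086 − 0.21224) / 0.04193 = 2.30 g/cm³

2.30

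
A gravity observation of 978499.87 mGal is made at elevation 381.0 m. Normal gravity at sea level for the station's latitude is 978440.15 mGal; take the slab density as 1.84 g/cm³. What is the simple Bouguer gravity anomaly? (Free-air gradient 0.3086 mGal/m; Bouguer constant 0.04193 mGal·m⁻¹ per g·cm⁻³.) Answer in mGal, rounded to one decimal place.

147.9

Free-air correction = 0.3086 × 381.0 = 117.58 mGal
Free-air anomaly = 978499.87 − 978440.15 + (117.58) = 177.30 mGal
Bouguer slab correction = 0.04193 × 1.84 × 381.0 = 29.39 mGal
Simple Bouguer anomaly = 177.30 − (29.39) = 147.91 mGal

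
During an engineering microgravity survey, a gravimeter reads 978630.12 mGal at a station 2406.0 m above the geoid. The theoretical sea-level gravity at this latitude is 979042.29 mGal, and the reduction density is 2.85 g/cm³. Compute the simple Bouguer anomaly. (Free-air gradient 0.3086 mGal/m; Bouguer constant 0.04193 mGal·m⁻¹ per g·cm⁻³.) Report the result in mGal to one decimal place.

42.8

Free-air correction = 0.3086 × 2406.0 = 742.49 mGal
Free-air anomaly = 978630.12 − 979042.29 + (742.49) = 330.32 mGal
Bouguer slab correction = 0.04193 × 2.85 × 2406.0 = 287.52 mGal
Simple Bouguer anomaly = 330.32 − (287.52) = 42.80 mGal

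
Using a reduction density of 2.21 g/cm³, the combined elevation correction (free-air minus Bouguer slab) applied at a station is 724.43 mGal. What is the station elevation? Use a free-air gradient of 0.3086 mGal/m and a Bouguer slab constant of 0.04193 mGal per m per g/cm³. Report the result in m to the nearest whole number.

3355

Combined gradient = 0.3086 − 0.04193 × 2.21 = 0.2159347 mGal/m
h = 724.43 / 0.2159347 = 3354.86 m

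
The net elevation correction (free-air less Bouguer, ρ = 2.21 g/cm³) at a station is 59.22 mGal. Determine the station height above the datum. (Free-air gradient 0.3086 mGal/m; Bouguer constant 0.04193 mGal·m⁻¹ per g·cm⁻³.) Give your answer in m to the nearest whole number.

Combined gradient = 0.3086 − 0.04193 × 2.21 = 0.2159347 mGal/m
h = 59.22 / 0.2159347 = 274.25 m

274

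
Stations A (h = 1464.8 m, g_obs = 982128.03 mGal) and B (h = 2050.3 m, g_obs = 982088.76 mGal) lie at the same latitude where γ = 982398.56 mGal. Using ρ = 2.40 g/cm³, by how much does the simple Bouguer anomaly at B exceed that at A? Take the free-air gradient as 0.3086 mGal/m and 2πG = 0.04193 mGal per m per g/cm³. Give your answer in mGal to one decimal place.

Δg_SB(A) = 982128.03 − 982398.56 + 0.3086×1464.8 − 0.04193×2.40×1464.8 = 34.10 mGal
Δg_SB(B) = 982088.76 − 982398.56 + 0.3086×2050.3 − 0.04193×2.40×2050.3 = 116.60 mGal
Difference = 116.60 − (34.10) = 82.50 mGal

82.5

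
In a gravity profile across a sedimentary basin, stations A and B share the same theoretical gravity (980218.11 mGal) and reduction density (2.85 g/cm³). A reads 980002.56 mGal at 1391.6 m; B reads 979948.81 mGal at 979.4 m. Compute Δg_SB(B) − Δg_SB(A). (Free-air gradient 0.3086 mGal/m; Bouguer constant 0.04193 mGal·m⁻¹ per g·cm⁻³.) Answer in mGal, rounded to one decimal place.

-131.7

Δg_SB(A) = 980002.56 − 980218.11 + 0.3086×1391.6 − 0.04193×2.85×1391.6 = 47.60 mGal
Δg_SB(B) = 979948.81 − 980218.11 + 0.3086×979.4 − 0.04193×2.85×979.4 = -84.10 mGal
Difference = -84.10 − (47.60) = -131.70 mGal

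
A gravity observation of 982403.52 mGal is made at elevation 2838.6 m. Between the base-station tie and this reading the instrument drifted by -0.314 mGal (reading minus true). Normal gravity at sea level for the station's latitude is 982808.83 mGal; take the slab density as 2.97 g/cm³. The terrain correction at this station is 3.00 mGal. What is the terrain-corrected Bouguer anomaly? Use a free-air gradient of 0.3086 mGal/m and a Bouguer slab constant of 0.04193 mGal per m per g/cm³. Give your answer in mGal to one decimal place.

Drift-corrected reading = 982403.52 − (-0.314) = 982403.834 mGal
Free-air correction = 0.3086 × 2838.6 = 875.99 mGal
Free-air anomaly = 982403.834 − 982808.83 + (875.99) = 470.994 mGal
Bouguer slab correction = 0.04193 × 2.97 × 2838.6 = 353.50 mGal
Simple Bouguer anomaly = 470.994 − (353.50) = 117.494 mGal
Complete Bouguer anomaly = 117.494 + 3.00 = 120.494 mGal

120.5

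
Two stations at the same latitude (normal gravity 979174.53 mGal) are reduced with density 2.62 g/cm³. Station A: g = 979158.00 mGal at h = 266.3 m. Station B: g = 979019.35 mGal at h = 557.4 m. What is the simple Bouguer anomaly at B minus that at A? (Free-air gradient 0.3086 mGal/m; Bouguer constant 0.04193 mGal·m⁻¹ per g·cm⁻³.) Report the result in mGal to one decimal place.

-80.8

Δg_SB(A) = 979158.00 − 979174.53 + 0.3086×266.3 − 0.04193×2.62×266.3 = 36.40 mGal
Δg_SB(B) = 979019.35 − 979174.53 + 0.3086×557.4 − 0.04193×2.62×557.4 = -44.40 mGal
Difference = -44.40 − (36.40) = -80.80 mGal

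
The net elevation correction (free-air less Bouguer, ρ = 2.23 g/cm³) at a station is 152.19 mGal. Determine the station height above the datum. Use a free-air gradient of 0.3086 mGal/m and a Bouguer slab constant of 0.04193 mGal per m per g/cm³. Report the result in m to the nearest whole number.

Combined gradient = 0.3086 − 0.04193 × 2.23 = 0.2150961 mGal/m
h = 152.19 / 0.2150961 = 707.54 m

708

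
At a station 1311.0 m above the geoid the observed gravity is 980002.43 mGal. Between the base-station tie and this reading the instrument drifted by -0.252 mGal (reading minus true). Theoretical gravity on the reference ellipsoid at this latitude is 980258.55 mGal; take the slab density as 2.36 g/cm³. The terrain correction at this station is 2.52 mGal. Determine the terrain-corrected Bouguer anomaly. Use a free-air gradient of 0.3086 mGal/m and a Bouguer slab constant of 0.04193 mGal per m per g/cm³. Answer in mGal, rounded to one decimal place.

21.5

Drift-corrected reading = 980002.43 − (-0.252) = 980002.682 mGal
Free-air correction = 0.3086 × 1311.0 = 404.57 mGal
Free-air anomaly = 980002.682 − 980258.55 + (404.57) = 148.702 mGal
Bouguer slab correction = 0.04193 × 2.36 × 1311.0 = 129.73 mGal
Simple Bouguer anomaly = 148.702 − (129.73) = 18.972 mGal
Complete Bouguer anomaly = 18.972 + 2.52 = 21.492 mGal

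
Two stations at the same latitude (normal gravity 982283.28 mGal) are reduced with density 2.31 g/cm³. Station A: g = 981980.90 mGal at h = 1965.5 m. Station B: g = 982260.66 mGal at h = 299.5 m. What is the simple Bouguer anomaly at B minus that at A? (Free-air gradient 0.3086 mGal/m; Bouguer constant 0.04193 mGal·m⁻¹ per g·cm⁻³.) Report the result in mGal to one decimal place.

Δg_SB(A) = 981980.90 − 982283.28 + 0.3086×1965.5 − 0.04193×2.31×1965.5 = 113.80 mGal
Δg_SB(B) = 982260.66 − 982283.28 + 0.3086×299.5 − 0.04193×2.31×299.5 = 40.80 mGal
Difference = 40.80 − (113.80) = -73.00 mGal

-73.0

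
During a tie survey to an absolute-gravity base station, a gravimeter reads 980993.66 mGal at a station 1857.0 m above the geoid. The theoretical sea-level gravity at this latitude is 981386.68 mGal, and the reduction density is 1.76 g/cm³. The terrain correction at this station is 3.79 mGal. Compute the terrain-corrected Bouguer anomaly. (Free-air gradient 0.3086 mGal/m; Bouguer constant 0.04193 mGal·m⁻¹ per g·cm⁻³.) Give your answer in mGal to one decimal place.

Free-air correction = 0.3086 × 1857.0 = 573.07 mGal
Free-air anomaly = 980993.66 − 981386.68 + (573.07) = 180.05 mGal
Bouguer slab correction = 0.04193 × 1.76 × 1857.0 = 137.04 mGal
Simple Bouguer anomaly = 180.05 − (137.04) = 43.01 mGal
Complete Bouguer anomaly = 43.01 + 3.79 = 46.80 mGal

46.8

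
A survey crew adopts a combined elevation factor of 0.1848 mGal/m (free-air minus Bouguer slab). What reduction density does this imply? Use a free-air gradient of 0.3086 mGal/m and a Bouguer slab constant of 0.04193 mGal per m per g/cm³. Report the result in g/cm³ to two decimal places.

2.95

0.1848 = 0.3086 − 0.04193 × ρ
ρ = (0.3086 − 0.1848) / 0.04193 = 2.95 g/cm³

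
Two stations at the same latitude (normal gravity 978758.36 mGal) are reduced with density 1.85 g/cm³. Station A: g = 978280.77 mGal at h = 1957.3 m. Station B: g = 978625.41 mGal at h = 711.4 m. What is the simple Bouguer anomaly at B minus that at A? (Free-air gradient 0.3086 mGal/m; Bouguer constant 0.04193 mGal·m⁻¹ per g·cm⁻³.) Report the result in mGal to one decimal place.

Δg_SB(A) = 978280.77 − 978758.36 + 0.3086×1957.3 − 0.04193×1.85×1957.3 = -25.40 mGal
Δg_SB(B) = 978625.41 − 978758.36 + 0.3086×711.4 − 0.04193×1.85×711.4 = 31.40 mGal
Difference = 31.40 − (-25.40) = 56.80 mGal

56.8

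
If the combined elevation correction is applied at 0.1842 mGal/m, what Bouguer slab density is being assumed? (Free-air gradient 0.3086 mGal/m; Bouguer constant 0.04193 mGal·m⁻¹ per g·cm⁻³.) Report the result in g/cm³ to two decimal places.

2.97

0.1842 = 0.3086 − 0.04193 × ρ
ρ = (0.3086 − 0.1842) / 0.04193 = 2.97 g/cm³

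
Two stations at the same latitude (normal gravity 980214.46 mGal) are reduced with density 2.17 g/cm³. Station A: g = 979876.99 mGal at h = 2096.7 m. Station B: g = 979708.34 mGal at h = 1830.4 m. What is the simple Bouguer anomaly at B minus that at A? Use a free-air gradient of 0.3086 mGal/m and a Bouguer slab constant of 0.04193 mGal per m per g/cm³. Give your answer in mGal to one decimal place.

Δg_SB(A) = 979876.99 − 980214.46 + 0.3086×2096.7 − 0.04193×2.17×2096.7 = 118.80 mGal
Δg_SB(B) = 979708.34 − 980214.46 + 0.3086×1830.4 − 0.04193×2.17×1830.4 = -107.80 mGal
Difference = -107.80 − (118.80) = -226.60 mGal

-226.6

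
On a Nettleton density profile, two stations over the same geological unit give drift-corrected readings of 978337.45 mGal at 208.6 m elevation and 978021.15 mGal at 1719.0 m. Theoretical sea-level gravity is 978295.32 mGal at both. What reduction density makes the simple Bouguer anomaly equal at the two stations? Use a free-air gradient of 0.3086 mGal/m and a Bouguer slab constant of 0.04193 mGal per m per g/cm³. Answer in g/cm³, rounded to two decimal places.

2.37

Δg_obs = 978021.15 − 978337.45 = -316.30 mGal over Δh = 1719.0 − 208.6 = 1510.4 m
Equal Bouguer anomalies ⇒ Δg_obs + (0.3086 − 0.04193ρ)·Δh = 0
0.3086 − 0.04193ρ = −Δg_obs/Δh = 0.20941
ρ = (0.3086 − 0.20941) / 0.04193 = 2.37 g/cm³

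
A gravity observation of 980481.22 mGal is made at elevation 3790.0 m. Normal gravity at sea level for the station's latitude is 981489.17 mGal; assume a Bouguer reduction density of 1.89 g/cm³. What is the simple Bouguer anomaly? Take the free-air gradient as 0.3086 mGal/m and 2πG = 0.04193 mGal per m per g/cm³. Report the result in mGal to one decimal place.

-138.7

Free-air correction = 0.3086 × 3790.0 = 1169.59 mGal
Free-air anomaly = 980481.22 − 981489.17 + (1169.59) = 161.64 mGal
Bouguer slab correction = 0.04193 × 1.89 × 3790.0 = 300.35 mGal
Simple Bouguer anomaly = 161.64 − (300.35) = -138.71 mGal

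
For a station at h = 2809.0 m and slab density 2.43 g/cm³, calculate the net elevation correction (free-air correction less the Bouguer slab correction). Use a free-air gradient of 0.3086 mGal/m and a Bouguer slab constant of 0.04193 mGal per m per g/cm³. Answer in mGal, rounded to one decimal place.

580.6

Combined gradient = 0.3086 − 0.04193 × 2.43 = 0.2067101 mGal/m
Combined elevation correction = 0.2067101 × 2809.0 = 580.6 mGal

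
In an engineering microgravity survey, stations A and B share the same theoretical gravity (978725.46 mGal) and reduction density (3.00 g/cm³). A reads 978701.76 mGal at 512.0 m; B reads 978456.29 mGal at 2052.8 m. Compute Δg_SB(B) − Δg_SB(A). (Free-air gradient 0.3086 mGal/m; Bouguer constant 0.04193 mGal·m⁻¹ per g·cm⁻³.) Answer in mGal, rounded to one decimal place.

Δg_SB(A) = 978701.76 − 978725.46 + 0.3086×512.0 − 0.04193×3.00×512.0 = 69.90 mGal
Δg_SB(B) = 978456.29 − 978725.46 + 0.3086×2052.8 − 0.04193×3.00×2052.8 = 106.10 mGal
Difference = 106.10 − (69.90) = 36.20 mGal

36.2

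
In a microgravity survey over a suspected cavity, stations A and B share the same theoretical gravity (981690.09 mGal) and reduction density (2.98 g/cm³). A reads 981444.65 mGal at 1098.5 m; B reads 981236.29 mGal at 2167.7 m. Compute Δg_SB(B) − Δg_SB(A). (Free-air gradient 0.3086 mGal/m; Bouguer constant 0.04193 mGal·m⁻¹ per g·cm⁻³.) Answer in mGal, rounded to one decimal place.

-12.0

Δg_SB(A) = 981444.65 − 981690.09 + 0.3086×1098.5 − 0.04193×2.98×1098.5 = -43.70 mGal
Δg_SB(B) = 981236.29 − 981690.09 + 0.3086×2167.7 − 0.04193×2.98×2167.7 = -55.70 mGal
Difference = -55.70 − (-43.70) = -12.00 mGal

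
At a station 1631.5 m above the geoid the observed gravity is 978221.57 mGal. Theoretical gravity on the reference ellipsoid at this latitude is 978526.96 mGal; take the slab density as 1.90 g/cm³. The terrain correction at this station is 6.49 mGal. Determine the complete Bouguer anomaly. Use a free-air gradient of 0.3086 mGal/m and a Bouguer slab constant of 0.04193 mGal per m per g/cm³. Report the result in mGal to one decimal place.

74.6

Free-air correction = 0.3086 × 1631.5 = 503.48 mGal
Free-air anomaly = 978221.57 − 978526.96 + (503.48) = 198.09 mGal
Bouguer slab correction = 0.04193 × 1.90 × 1631.5 = 129.98 mGal
Simple Bouguer anomaly = 198.09 − (129.98) = 68.11 mGal
Complete Bouguer anomaly = 68.11 + 6.49 = 74.60 mGal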